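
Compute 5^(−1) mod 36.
5^(−1) ≡ 29 (mod 36)

Apply the extended Euclidean algorithm to (36, 5), tracking rows (r, s, t) with s·36 + t·5 = r. Each division r_prev = q·r_cur + r_new produces the new row as (previous row) − q·(current row):
  row A: (36, 1, 0)   [1·36 + 0·5 = 36]
  row B: (5, 0, 1)   [0·36 + 1·5 = 5]
  36 = 7·5 + 1   → row C = row A − 7·row B = (1, 1, −7)   [check: 1·36 − 7·5 = 1]
  5 = 5·1 + 0   → remainder 0, stop. gcd = 1 (last nonzero row C).
The gcd is 1, so 5 is invertible mod 36. The last nonzero row gives 1·36 − 7·5 = 1, so t = −7. So 5^(−1) ≡ −7 ≡ 29 (mod 36). Verify: 5 · 29 = 145 ≡ 1 (mod 36). ✓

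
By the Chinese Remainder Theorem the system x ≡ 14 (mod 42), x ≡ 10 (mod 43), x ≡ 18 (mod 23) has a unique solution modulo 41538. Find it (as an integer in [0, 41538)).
x ≡ 30884 (mod 41538); the representative in [0, 41538) is 30884

The moduli 42, 43, 23 are pairwise coprime, so by the CRT there is a unique solution mod 42·43·23 = 41538.
Solve by successive substitution. Start with x ≡ 14 (mod 42).
  Combine with x ≡ 10 (mod 43): write x = 14 + 42·t and require 14 + 42·t ≡ 10 (mod 43), i.e. 42·t ≡ 10 − 14 ≡ 39 (mod 43). Since 42^(−1) ≡ 42 (mod 43), t ≡ 42·39 ≡ 4 (mod 43). So x ≡ 14 + 42·4 = 182 (mod 1806).
  Combine with x ≡ 18 (mod 23): write x = 182 + 1806·t and require 182 + 1806·t ≡ 18 (mod 23), i.e. 1806·t ≡ 18 − 182 ≡ 20 (mod 23). Since 1806^(−1) ≡ 2 (mod 23) (1806 ≡ 12 (mod 23)), t ≡ 2·20 ≡ 17 (mod 23). So x ≡ 182 + 1806·17 = 30884 (mod 41538).
Unique solution in [0, 41538): x = 30884.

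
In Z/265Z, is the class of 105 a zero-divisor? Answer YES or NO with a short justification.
YES

gcd(105, 265) = 5 > 1, so 105 is not a unit in Z/265Z. In Z/nZ every nonzero non-unit is a zero-divisor: explicitly, take b = 265/gcd = 53 ≠ 0 (mod 265); then 105·53 = 5565 = 21·265, i.e. 105·53 ≡ 0 (mod 265). So 105 is a zero-divisor.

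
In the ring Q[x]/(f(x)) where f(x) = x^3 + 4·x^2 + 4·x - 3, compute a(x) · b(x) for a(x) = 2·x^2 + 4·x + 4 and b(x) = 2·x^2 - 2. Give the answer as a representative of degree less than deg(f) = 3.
a · b ≡ 20·x^2 + 36·x - 32 (mod f(x))

First multiply in Q[x] without reducing: a · b = 4·x^4 + 8·x^3 + 4·x^2 - 8·x - 8. Now divide by f(x) = x^3 + 4·x^2 + 4·x - 3, eliminating the leading term at each step:
  leading term 4·x^4: subtract (4·x)·f(x) = 4·x^4 + 16·x^3 + 16·x^2 - 12·x, leaving -8·x^3 - 12·x^2 + 4·x - 8
  leading term -8·x^3: subtract (-8)·f(x) = -8·x^3 - 32·x^2 - 32·x + 24, leaving 20·x^2 + 36·x - 32
The degree is now < 3, so this is the remainder. Hence a · b ≡ 20·x^2 + 36·x - 32 in Q[x]/(f).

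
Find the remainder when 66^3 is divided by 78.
Use repeated squaring. Binary(3) = 11. Walk through the bits of the exponent 3 left-to-right: at each bit after the leading one, square the running value, then multiply by 66 if the bit is 1 (always reducing mod 78):
  bit 1 = 1 (leading): start with 66.
  bit 2 = 1: square 66^2 = 4356 ≡ 66; bit is 1, so multiply 66·66 = 4356 ≡ 66 (mod 78).
Final value: 66^3 ≡ 66 (mod 78).

Final answer: 66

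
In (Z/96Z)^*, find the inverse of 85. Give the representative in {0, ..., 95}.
85^(−1) ≡ 61 (mod 96)

Apply the extended Euclidean algorithm to (96, 85), tracking rows (r, s, t) with s·96 + t·85 = r. Each division r_prev = q·r_cur + r_new produces the new row as (previous row) − q·(current row):
  row A: (96, 1, 0)   [1·96 + 0·85 = 96]
  row B: (85, 0, 1)   [0·96 + 1·85 = 85]
  96 = 1·85 + 11   → row C = row A − 1·row B = (11, 1, −1)   [check: 1·96 − 1·85 = 11]
  85 = 7·11 + 8   → row D = row B − 7·row C = (8, −7, 8)   [check: −7·96 + 8·85 = 8]
  11 = 1·8 + 3   → row E = row C − 1·row D = (3, 8, −9)   [check: 8·96 − 9·85 = 3]
  8 = 2·3 + 2   → row F = row D − 2·row E = (2, −23, 26)   [check: −23·96 + 26·85 = 2]
  3 = 1·2 + 1   → row G = row E − 1·row F = (1, 31, −35)   [check: 31·96 − 35·85 = 1]
  2 = 2·1 + 0   → remainder 0, stop. gcd = 1 (last nonzero row G).
The gcd is 1, so 85 is invertible mod 96. The last nonzero row gives 31·96 − 35·85 = 1, so t = −35. So 85^(−1) ≡ −35 ≡ 61 (mod 96). Verify: 85 · 61 = 5185 ≡ 1 (mod 96). ✓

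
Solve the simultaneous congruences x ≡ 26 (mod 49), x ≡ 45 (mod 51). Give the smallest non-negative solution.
x ≡ 810 (mod 2499); the representative in [0, 2499) is 810

The moduli 49, 51 are pairwise coprime, so by the CRT there is a unique solution mod 49·51 = 2499.
Solve by successive substitution. Start with x ≡ 26 (mod 49).
  Combine with x ≡ 45 (mod 51): write x = 26 + 49·t and require 26 + 49·t ≡ 45 (mod 51), i.e. 49·t ≡ 45 − 26 ≡ 19 (mod 51). Since 49^(−1) ≡ 25 (mod 51), t ≡ 25·19 ≡ 16 (mod 51). So x ≡ 26 + 49·16 = 810 (mod 2499).
Unique solution in [0, 2499): x = 810.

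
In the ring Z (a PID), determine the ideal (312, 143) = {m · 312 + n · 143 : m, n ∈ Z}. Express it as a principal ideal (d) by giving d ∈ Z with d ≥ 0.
In the PID Z, (a, b) is generated by gcd(a, b). Compute gcd(312, 143) with the extended Euclidean algorithm, tracking rows (r, s, t) with s·312 + t·143 = r:
  row A: (312, 1, 0)   [1·312 + 0·143 = 312]
  row B: (143, 0, 1)   [0·312 + 1·143 = 143]
  312 = 2·143 + 26   → row C = row A − 2·row B = (26, 1, −2)   [check: 1·312 − 2·143 = 26]
  143 = 5·26 + 13   → row D = row B − 5·row C = (13, −5, 11)   [check: −5·312 + 11·143 = 13]
  26 = 2·13 + 0   → remainder 0, stop. gcd = 13 (last nonzero row D).
So gcd(312, 143) = 13, with Bézout identity −5·312 + 11·143 = 13. Containment (⊇): the Bézout identity exhibits 13 as an element of (312, 143), giving (13) ⊆ (312, 143). Containment (⊆): since 13 | 312 and 13 | 143 (312 = 13·24, 143 = 13·11), every Z-linear combination of 312 and 143 is divisible by 13, so (312, 143) ⊆ (13). Therefore (312, 143) = (13), d = 13.

Final answer: (312, 143) = (13); d = 13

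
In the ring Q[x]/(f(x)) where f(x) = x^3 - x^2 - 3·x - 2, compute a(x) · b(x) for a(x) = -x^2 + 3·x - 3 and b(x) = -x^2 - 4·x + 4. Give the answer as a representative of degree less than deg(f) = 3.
First multiply in Q[x] without reducing: a · b = x^4 + x^3 - 13·x^2 + 24·x - 12. Now divide by f(x) = x^3 - x^2 - 3·x - 2, eliminating the leading term at each step:
  leading term x^4: subtract (x)·f(x) = x^4 - x^3 - 3·x^2 - 2·x, leaving 2·x^3 - 10·x^2 + 26·x - 12
  leading term 2·x^3: subtract (2)·f(x) = 2·x^3 - 2·x^2 - 6·x - 4, leaving -8·x^2 + 32·x - 8
The degree is now < 3, so this is the remainder. Hence a · b ≡ -8·x^2 + 32·x - 8 in Q[x]/(f).

Final answer: a · b ≡ -8·x^2 + 32·x - 8 (mod f(x))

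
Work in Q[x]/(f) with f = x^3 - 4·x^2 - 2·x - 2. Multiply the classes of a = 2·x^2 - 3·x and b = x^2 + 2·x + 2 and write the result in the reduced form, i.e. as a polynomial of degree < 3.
First multiply in Q[x] without reducing: a · b = 2·x^4 + x^3 - 2·x^2 - 6·x. Now divide by f(x) = x^3 - 4·x^2 - 2·x - 2, eliminating the leading term at each step:
  leading term 2·x^4: subtract (2·x)·f(x) = 2·x^4 - 8·x^3 - 4·x^2 - 4·x, leaving 9·x^3 + 2·x^2 - 2·x
  leading term 9·x^3: subtract (9)·f(x) = 9·x^3 - 36·x^2 - 18·x - 18, leaving 38·x^2 + 16·x + 18
The degree is now < 3, so this is the remainder. Hence a · b ≡ 38·x^2 + 16·x + 18 in Q[x]/(f).

Final answer: a · b ≡ 38·x^2 + 16·x + 18 (mod f(x))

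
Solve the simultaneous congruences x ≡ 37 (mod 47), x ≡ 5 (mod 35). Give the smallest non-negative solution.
The moduli 47, 35 are pairwise coprime, so by the CRT there is a unique solution mod 47·35 = 1645.
Solve by successive substitution. Start with x ≡ 37 (mod 47).
  Combine with x ≡ 5 (mod 35): write x = 37 + 47·t and require 37 + 47·t ≡ 5 (mod 35), i.e. 47·t ≡ 5 − 37 ≡ 3 (mod 35). Since 47^(−1) ≡ 3 (mod 35) (47 ≡ 12 (mod 35)), t ≡ 3·3 ≡ 9 (mod 35). So x ≡ 37 + 47·9 = 460 (mod 1645).
Unique solution in [0, 1645): x = 460.

Final answer: x ≡ 460 (mod 1645); the representative in [0, 1645) is 460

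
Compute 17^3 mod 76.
Use repeated squaring. Binary(3) = 11. Walk through the bits of the exponent 3 left-to-right: at each bit after the leading one, square the running value, then multiply by 17 if the bit is 1 (always reducing mod 76):
  bit 1 = 1 (leading): start with 17.
  bit 2 = 1: square 17^2 = 289 ≡ 61; bit is 1, so multiply 61·17 = 1037 ≡ 49 (mod 76).
Final value: 17^3 ≡ 49 (mod 76).

Final answer: 49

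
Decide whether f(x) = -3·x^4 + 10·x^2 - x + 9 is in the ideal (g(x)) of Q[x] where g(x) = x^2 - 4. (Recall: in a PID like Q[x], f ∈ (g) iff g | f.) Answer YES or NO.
In Q[x] the ideal (g) consists of all multiples of g, so f ∈ (g) iff g | f, i.e. iff the remainder of f on division by g is 0. Divide f by g (g is monic, so eliminate the leading term of the running remainder at each step):
  leading term -3·x^4: subtract (-3·x^2)·g(x) = -3·x^4 + 12·x^2, leaving -2·x^2 - x + 9
  leading term -2·x^2: subtract (-2)·g(x) = 8 - 2·x^2, leaving 1 - x
The remainder r(x) = 1 - x ≠ 0 (and deg r < deg g), so g ∤ f, i.e. f ∉ (g).

Final answer: NO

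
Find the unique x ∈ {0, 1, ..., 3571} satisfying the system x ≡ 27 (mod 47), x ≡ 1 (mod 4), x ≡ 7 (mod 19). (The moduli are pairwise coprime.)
The moduli 47, 4, 19 are pairwise coprime, so by the CRT there is a unique solution mod 47·4·19 = 3572.
Solve by successive substitution. Start with x ≡ 27 (mod 47).
  Combine with x ≡ 1 (mod 4): write x = 27 + 47·t and require 27 + 47·t ≡ 1 (mod 4), i.e. 47·t ≡ 1 − 27 ≡ 2 (mod 4). Since 47^(−1) ≡ 3 (mod 4) (47 ≡ 3 (mod 4)), t ≡ 3·2 ≡ 2 (mod 4). So x ≡ 27 + 47·2 = 121 (mod 188).
  Combine with x ≡ 7 (mod 19): write x = 121 + 188·t and require 121 + 188·t ≡ 7 (mod 19), i.e. 188·t ≡ 7 − 121 ≡ 0 (mod 19). Since 188^(−1) ≡ 9 (mod 19) (188 ≡ 17 (mod 19)), t ≡ 9·0 ≡ 0 (mod 19). So x ≡ 121 + 188·0 = 121 (mod 3572).
Unique solution in [0, 3572): x = 121.

Final answer: x ≡ 121 (mod 3572); the representative in [0, 3572) is 121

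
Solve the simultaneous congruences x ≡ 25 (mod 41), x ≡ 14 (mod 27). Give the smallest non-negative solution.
x ≡ 230 (mod 1107); the representative in [0, 1107) is 230

The moduli 41, 27 are pairwise coprime, so by the CRT there is a unique solution mod 41·27 = 1107.
Solve by successive substitution. Start with x ≡ 25 (mod 41).
  Combine with x ≡ 14 (mod 27): write x = 25 + 41·t and require 25 + 41·t ≡ 14 (mod 27), i.e. 41·t ≡ 14 − 25 ≡ 16 (mod 27). Since 41^(−1) ≡ 2 (mod 27) (41 ≡ 14 (mod 27)), t ≡ 2·16 ≡ 5 (mod 27). So x ≡ 25 + 41·5 = 230 (mod 1107).
Unique solution in [0, 1107): x = 230.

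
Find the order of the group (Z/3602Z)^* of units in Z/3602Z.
(Z/3602Z)^* consists of the classes a with gcd(a, 3602) = 1, so its order is φ(3602). φ is multiplicative, with φ(p^e) = p^e − p^(e−1). Factorise 3602 = 2 · 1801. Then
  φ(3602) = (2 − 1) · (1801 − 1) = 1 · 1800 = 1800.
Thus |(Z/3602Z)^*| = 1800.

Final answer: |(Z/3602Z)^*| = 1800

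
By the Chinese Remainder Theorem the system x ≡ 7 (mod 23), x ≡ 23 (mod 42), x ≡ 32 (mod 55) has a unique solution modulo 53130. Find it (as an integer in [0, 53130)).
The moduli 23, 42, 55 are pairwise coprime, so by the CRT there is a unique solution mod 23·42·55 = 53130.
Solve by successive substitution. Start with x ≡ 7 (mod 23).
  Combine with x ≡ 23 (mod 42): write x = 7 + 23·t and require 7 + 23·t ≡ 23 (mod 42), i.e. 23·t ≡ 23 − 7 ≡ 16 (mod 42). Since 23^(−1) ≡ 11 (mod 42), t ≡ 11·16 ≡ 8 (mod 42). So x ≡ 7 + 23·8 = 191 (mod 966).
  Combine with x ≡ 32 (mod 55): write x = 191 + 966·t and require 191 + 966·t ≡ 32 (mod 55), i.e. 966·t ≡ 32 − 191 ≡ 6 (mod 55). Since 966^(−1) ≡ 16 (mod 55) (966 ≡ 31 (mod 55)), t ≡ 16·6 ≡ 41 (mod 55). So x ≡ 191 + 966·41 = 39797 (mod 53130).
Unique solution in [0, 53130): x = 39797.

Final answer: x ≡ 39797 (mod 53130); the representative in [0, 53130) is 39797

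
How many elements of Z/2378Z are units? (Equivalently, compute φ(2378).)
Z/2378Z has φ(2378) = 1120 units

An element a ∈ Z/2378Z is a unit iff gcd(a, 2378) = 1, so the number of units is φ(2378). φ is multiplicative, with φ(p^e) = p^e − p^(e−1). Factorise 2378 = 2 · 29 · 41. Then
  φ(2378) = (2 − 1) · (29 − 1) · (41 − 1) = 1 · 28 · 40 = 1120.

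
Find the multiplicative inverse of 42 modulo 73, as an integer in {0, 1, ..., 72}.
42^(−1) ≡ 40 (mod 73)

Apply the extended Euclidean algorithm to (73, 42), tracking rows (r, s, t) with s·73 + t·42 = r. Each division r_prev = q·r_cur + r_new produces the new row as (previous row) − q·(current row):
  row A: (73, 1, 0)   [1·73 + 0·42 = 73]
  row B: (42, 0, 1)   [0·73 + 1·42 = 42]
  73 = 1·42 + 31   → row C = row A − 1·row B = (31, 1, −1)   [check: 1·73 − 1·42 = 31]
  42 = 1·31 + 11   → row D = row B − 1·row C = (11, −1, 2)   [check: −1·73 + 2·42 = 11]
  31 = 2·11 + 9   → row E = row C − 2·row D = (9, 3, −5)   [check: 3·73 − 5·42 = 9]
  11 = 1·9 + 2   → row F = row D − 1·row E = (2, −4, 7)   [check: −4·73 + 7·42 = 2]
  9 = 4·2 + 1   → row G = row E − 4·row F = (1, 19, −33)   [check: 19·73 − 33·42 = 1]
  2 = 2·1 + 0   → remainder 0, stop. gcd = 1 (last nonzero row G).
The gcd is 1, so 42 is invertible mod 73. The last nonzero row gives 19·73 − 33·42 = 1, so t = −33. So 42^(−1) ≡ −33 ≡ 40 (mod 73). Verify: 42 · 40 = 1680 ≡ 1 (mod 73). ✓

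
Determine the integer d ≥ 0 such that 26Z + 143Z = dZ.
In the PID Z, (a, b) is generated by gcd(a, b). Compute gcd(143, 26) with the extended Euclidean algorithm, tracking rows (r, s, t) with s·143 + t·26 = r:
  row A: (143, 1, 0)   [1·143 + 0·26 = 143]
  row B: (26, 0, 1)   [0·143 + 1·26 = 26]
  143 = 5·26 + 13   → row C = row A − 5·row B = (13, 1, −5)   [check: 1·143 − 5·26 = 13]
  26 = 2·13 + 0   → remainder 0, stop. gcd = 13 (last nonzero row C).
So gcd(26, 143) = 13, with Bézout identity 1·143 − 5·26 = 13. Containment (⊇): the Bézout identity exhibits 13 as an element of (26, 143), giving (13) ⊆ (26, 143). Containment (⊆): since 13 | 26 and 13 | 143 (26 = 13·2, 143 = 13·11), every Z-linear combination of 26 and 143 is divisible by 13, so (26, 143) ⊆ (13). Therefore (26, 143) = (13), d = 13.

Final answer: (26, 143) = (13); d = 13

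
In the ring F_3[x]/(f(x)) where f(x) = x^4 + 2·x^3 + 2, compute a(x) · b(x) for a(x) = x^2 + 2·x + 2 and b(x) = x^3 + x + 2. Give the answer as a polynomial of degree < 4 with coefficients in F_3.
Multiply as integer polynomials: a · b = x^5 + 2·x^4 + 3·x^3 + 4·x^2 + 6·x + 4. Reducing coefficients mod 3: a · b ≡ x^5 + 2·x^4 + x^2 + 1. Now divide by f(x) = x^4 + 2·x^3 + 2 in F_3[x], eliminating the leading term at each step:
  leading term x^5: subtract (x)·f(x) = x^5 + 2·x^4 + 2·x, leaving x^2 + x + 1 (coefficients mod 3)
The degree is now < 4, so this is the remainder. Hence a · b ≡ x^2 + x + 1 in F_3[x]/(f).

Final answer: a · b ≡ x^2 + x + 1 (mod f(x))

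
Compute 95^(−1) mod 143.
95^(−1) ≡ 140 (mod 143)

Apply the extended Euclidean algorithm to (143, 95), tracking rows (r, s, t) with s·143 + t·95 = r. Each division r_prev = q·r_cur + r_new produces the new row as (previous row) − q·(current row):
  row A: (143, 1, 0)   [1·143 + 0·95 = 143]
  row B: (95, 0, 1)   [0·143 + 1·95 = 95]
  143 = 1·95 + 48   → row C = row A − 1·row B = (48, 1, −1)   [check: 1·143 − 1·95 = 48]
  95 = 1·48 + 47   → row D = row B − 1·row C = (47, −1, 2)   [check: −1·143 + 2·95 = 47]
  48 = 1·47 + 1   → row E = row C − 1·row D = (1, 2, −3)   [check: 2·143 − 3·95 = 1]
  47 = 47·1 + 0   → remainder 0, stop. gcd = 1 (last nonzero row E).
The gcd is 1, so 95 is invertible mod 143. The last nonzero row gives 2·143 − 3·95 = 1, so t = −3. So 95^(−1) ≡ −3 ≡ 140 (mod 143). Verify: 95 · 140 = 13300 ≡ 1 (mod 143). ✓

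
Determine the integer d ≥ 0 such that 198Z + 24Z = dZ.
In the PID Z, (a, b) is generated by gcd(a, b). Compute gcd(198, 24) with the extended Euclidean algorithm, tracking rows (r, s, t) with s·198 + t·24 = r:
  row A: (198, 1, 0)   [1·198 + 0·24 = 198]
  row B: (24, 0, 1)   [0·198 + 1·24 = 24]
  198 = 8·24 + 6   → row C = row A − 8·row B = (6, 1, −8)   [check: 1·198 − 8·24 = 6]
  24 = 4·6 + 0   → remainder 0, stop. gcd = 6 (last nonzero row C).
So gcd(198, 24) = 6, with Bézout identity 1·198 − 8·24 = 6. Containment (⊇): the Bézout identity exhibits 6 as an element of (198, 24), giving (6) ⊆ (198, 24). Containment (⊆): since 6 | 198 and 6 | 24 (198 = 6·33, 24 = 6·4), every Z-linear combination of 198 and 24 is divisible by 6, so (198, 24) ⊆ (6). Therefore (198, 24) = (6), d = 6.

Final answer: (198, 24) = (6); d = 6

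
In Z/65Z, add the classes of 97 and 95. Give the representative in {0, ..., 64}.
Reduce the summands first: 97 ≡ 32, 95 ≡ 30 (mod 65), so 97 + 95 ≡ 32 + 30 (mod 65). 32 + 30 = 62; 62 = 0·65 + 62, so (97 + 95) mod 65 = 62.

Final answer: 62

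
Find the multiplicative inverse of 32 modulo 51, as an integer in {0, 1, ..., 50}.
Apply the extended Euclidean algorithm to (51, 32), tracking rows (r, s, t) with s·51 + t·32 = r. Each division r_prev = q·r_cur + r_new produces the new row as (previous row) − q·(current row):
  row A: (51, 1, 0)   [1·51 + 0·32 = 51]
  row B: (32, 0, 1)   [0·51 + 1·32 = 32]
  51 = 1·32 + 19   → row C = row A − 1·row B = (19, 1, −1)   [check: 1·51 − 1·32 = 19]
  32 = 1·19 + 13   → row D = row B − 1·row C = (13, −1, 2)   [check: −1·51 + 2·32 = 13]
  19 = 1·13 + 6   → row E = row C − 1·row D = (6, 2, −3)   [check: 2·51 − 3·32 = 6]
  13 = 2·6 + 1   → row F = row D − 2·row E = (1, −5, 8)   [check: −5·51 + 8·32 = 1]
  6 = 6·1 + 0   → remainder 0, stop. gcd = 1 (last nonzero row F).
The gcd is 1, so 32 is invertible mod 51. The last nonzero row gives −5·51 + 8·32 = 1, so t = 8. So 32^(−1) ≡ 8 (mod 51). Verify: 32 · 8 = 256 ≡ 1 (mod 51). ✓

Final answer: 32^(−1) ≡ 8 (mod 51)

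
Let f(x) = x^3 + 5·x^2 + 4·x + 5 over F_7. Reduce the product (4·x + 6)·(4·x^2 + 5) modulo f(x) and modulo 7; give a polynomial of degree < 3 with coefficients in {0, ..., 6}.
Multiply as integer polynomials: a · b = 16·x^3 + 24·x^2 + 20·x + 30. Reducing coefficients mod 7: a · b ≡ 2·x^3 + 3·x^2 + 6·x + 2. Now divide by f(x) = x^3 + 5·x^2 + 4·x + 5 in F_7[x], eliminating the leading term at each step:
  leading term 2·x^3: subtract (2)·f(x) = 2·x^3 + 3·x^2 + x + 3, leaving 5·x + 6 (coefficients mod 7)
The degree is now < 3, so this is the remainder. Hence a · b ≡ 5·x + 6 in F_7[x]/(f).

Final answer: a · b ≡ 5·x + 6 (mod f(x))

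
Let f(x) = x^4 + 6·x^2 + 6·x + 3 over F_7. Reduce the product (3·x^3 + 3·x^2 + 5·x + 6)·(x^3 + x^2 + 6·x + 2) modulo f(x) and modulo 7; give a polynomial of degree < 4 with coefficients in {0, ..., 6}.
Multiply as integer polynomials: a · b = 3·x^6 + 6·x^5 + 26·x^4 + 35·x^3 + 42·x^2 + 46·x + 12. Reducing coefficients mod 7: a · b ≡ 3·x^6 + 6·x^5 + 5·x^4 + 4·x + 5. Now divide by f(x) = x^4 + 6·x^2 + 6·x + 3 in F_7[x], eliminating the leading term at each step:
  leading term 3·x^6: subtract (3·x^2)·f(x) = 3·x^6 + 4·x^4 + 4·x^3 + 2·x^2, leaving 6·x^5 + x^4 + 3·x^3 + 5·x^2 + 4·x + 5 (coefficients mod 7)
  leading term 6·x^5: subtract (6·x)·f(x) = 6·x^5 + x^3 + x^2 + 4·x, leaving x^4 + 2·x^3 + 4·x^2 + 5 (coefficients mod 7)
  leading term x^4: subtract (1)·f(x) = x^4 + 6·x^2 + 6·x + 3, leaving 2·x^3 + 5·x^2 + x + 2 (coefficients mod 7)
The degree is now < 4, so this is the remainder. Hence a · b ≡ 2·x^3 + 5·x^2 + x + 2 in F_7[x]/(f).

Final answer: a · b ≡ 2·x^3 + 5·x^2 + x + 2 (mod f(x))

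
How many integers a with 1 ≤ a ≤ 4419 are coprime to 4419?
The number of a ∈ {1, ..., 4419} with gcd(a, 4419) = 1 is by definition Euler's totient φ(4419). φ is multiplicative, with φ(p^e) = p^e − p^(e−1). Factorise 4419 = 3^2 · 491. Then
  φ(4419) = (3^2 − 3^1) · (491 − 1) = 6 · 490 = 2940.
So there are 2940 such integers.

Final answer: 2940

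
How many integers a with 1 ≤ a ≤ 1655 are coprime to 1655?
1320

The number of a ∈ {1, ..., 1655} with gcd(a, 1655) = 1 is by definition Euler's totient φ(1655). φ is multiplicative, with φ(p^e) = p^e − p^(e−1). Factorise 1655 = 5 · 331. Then
  φ(1655) = (5 − 1) · (331 − 1) = 4 · 330 = 1320.
So there are 1320 such integers.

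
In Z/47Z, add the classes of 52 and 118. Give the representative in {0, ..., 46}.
Reduce the summands first: 52 ≡ 5, 118 ≡ 24 (mod 47), so 52 + 118 ≡ 5 + 24 (mod 47). 5 + 24 = 29; 29 = 0·47 + 29, so (52 + 118) mod 47 = 29.

Final answer: 29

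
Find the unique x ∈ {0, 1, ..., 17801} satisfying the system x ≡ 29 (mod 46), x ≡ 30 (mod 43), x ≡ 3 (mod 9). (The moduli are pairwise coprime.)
The moduli 46, 43, 9 are pairwise coprime, so by the CRT there is a unique solution mod 46·43·9 = 17802.
Solve by successive substitution. Start with x ≡ 29 (mod 46).
  Combine with x ≡ 30 (mod 43): write x = 29 + 46·t and require 29 + 46·t ≡ 30 (mod 43), i.e. 46·t ≡ 30 − 29 ≡ 1 (mod 43). Since 46^(−1) ≡ 29 (mod 43) (46 ≡ 3 (mod 43)), t ≡ 29·1 ≡ 29 (mod 43). So x ≡ 29 + 46·29 = 1363 (mod 1978).
  Combine with x ≡ 3 (mod 9): write x = 1363 + 1978·t and require 1363 + 1978·t ≡ 3 (mod 9), i.e. 1978·t ≡ 3 − 1363 ≡ 8 (mod 9). Since 1978^(−1) ≡ 4 (mod 9) (1978 ≡ 7 (mod 9)), t ≡ 4·8 ≡ 5 (mod 9). So x ≡ 1363 + 1978·5 = 11253 (mod 17802).
Unique solution in [0, 17802): x = 11253.

Final answer: x ≡ 11253 (mod 17802); the representative in [0, 17802) is 11253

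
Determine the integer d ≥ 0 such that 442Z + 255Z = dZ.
(442, 255) = (17); d = 17

In the PID Z, (a, b) is generated by gcd(a, b). Compute gcd(442, 255) with the extended Euclidean algorithm, tracking rows (r, s, t) with s·442 + t·255 = r:
  row A: (442, 1, 0)   [1·442 + 0·255 = 442]
  row B: (255, 0, 1)   [0·442 + 1·255 = 255]
  442 = 1·255 + 187   → row C = row A − 1·row B = (187, 1, −1)   [check: 1·442 − 1·255 = 187]
  255 = 1·187 + 68   → row D = row B − 1·row C = (68, −1, 2)   [check: −1·442 + 2·255 = 68]
  187 = 2·68 + 51   → row E = row C − 2·row D = (51, 3, −5)   [check: 3·442 − 5·255 = 51]
  68 = 1·51 + 17   → row F = row D − 1·row E = (17, −4, 7)   [check: −4·442 + 7·255 = 17]
  51 = 3·17 + 0   → remainder 0, stop. gcd = 17 (last nonzero row F).
So gcd(442, 255) = 17, with Bézout identity −4·442 + 7·255 = 17. Containment (⊇): the Bézout identity exhibits 17 as an element of (442, 255), giving (17) ⊆ (442, 255). Containment (⊆): since 17 | 442 and 17 | 255 (442 = 17·26, 255 = 17·15), every Z-linear combination of 442 and 255 is divisible by 17, so (442, 255) ⊆ (17). Therefore (442, 255) = (17), d = 17.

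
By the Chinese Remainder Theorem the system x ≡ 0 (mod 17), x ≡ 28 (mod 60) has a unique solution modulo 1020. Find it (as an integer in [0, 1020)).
The moduli 17, 60 are pairwise coprime, so by the CRT there is a unique solution mod 17·60 = 1020.
Solve by successive substitution. Start with x ≡ 0 (mod 17).
  Combine with x ≡ 28 (mod 60): write x = 17·t and require 17·t ≡ 28 (mod 60). Since 17^(−1) ≡ 53 (mod 60), t ≡ 53·28 ≡ 44 (mod 60). So x ≡ 17·44 = 748 (mod 1020).
Unique solution in [0, 1020): x = 748.

Final answer: x ≡ 748 (mod 1020); the representative in [0, 1020) is 748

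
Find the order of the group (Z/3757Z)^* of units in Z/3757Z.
|(Z/3757Z)^*| = 3264

(Z/3757Z)^* consists of the classes a with gcd(a, 3757) = 1, so its order is φ(3757). φ is multiplicative, with φ(p^e) = p^e − p^(e−1). Factorise 3757 = 13 · 17^2. Then
  φ(3757) = (13 − 1) · (17^2 − 17^1) = 12 · 272 = 3264.
Thus |(Z/3757Z)^*| = 3264.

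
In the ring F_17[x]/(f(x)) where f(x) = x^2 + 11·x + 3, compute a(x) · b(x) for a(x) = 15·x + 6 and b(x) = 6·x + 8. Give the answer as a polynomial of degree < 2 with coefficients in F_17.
Multiply as integer polynomials: a · b = 90·x^2 + 156·x + 48. Reducing coefficients mod 17: a · b ≡ 5·x^2 + 3·x + 14. Now divide by f(x) = x^2 + 11·x + 3 in F_17[x], eliminating the leading term at each step:
  leading term 5·x^2: subtract (5)·f(x) = 5·x^2 + 4·x + 15, leaving 16·x + 16 (coefficients mod 17)
The degree is now < 2, so this is the remainder. Hence a · b ≡ 16·x + 16 in F_17[x]/(f).

Final answer: a · b ≡ 16·x + 16 (mod f(x))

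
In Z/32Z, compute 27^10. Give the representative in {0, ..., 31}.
Use repeated squaring. Binary(10) = 1010. Walk through the bits of the exponent 10 left-to-right: at each bit after the leading one, square the running value, then multiply by 27 if the bit is 1 (always reducing mod 32):
  bit 1 = 1 (leading): start with 27.
  bit 2 = 0: square 27^2 = 729 ≡ 25 (mod 32).
  bit 3 = 1: square 25^2 = 625 ≡ 17; bit is 1, so multiply 17·27 = 459 ≡ 11 (mod 32).
  bit 4 = 0: square 11^2 = 121 ≡ 25 (mod 32).
Final value: 27^10 ≡ 25 (mod 32).

Final answer: 25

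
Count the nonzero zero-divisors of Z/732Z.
In Z/732Z each nonzero element is either a unit (gcd with 732 is 1) or a zero-divisor (gcd > 1). The number of units is φ(732): factorise 732 = 2^2 · 3 · 61, so φ(732) = (2^2 − 2^1) · (3 − 1) · (61 − 1) = 2 · 2 · 60 = 240. The nonzero elements number 732 − 1 = 731. Hence the nonzero zero-divisors number 731 − 240 = 491.

Final answer: Z/732Z has 491 nonzero zero-divisors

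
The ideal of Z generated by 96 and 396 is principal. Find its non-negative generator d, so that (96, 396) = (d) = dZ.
(96, 396) = (12); d = 12

In the PID Z, (a, b) is generated by gcd(a, b). Compute gcd(396, 96) with the extended Euclidean algorithm, tracking rows (r, s, t) with s·396 + t·96 = r:
  row A: (396, 1, 0)   [1·396 + 0·96 = 396]
  row B: (96, 0, 1)   [0·396 + 1·96 = 96]
  396 = 4·96 + 12   → row C = row A − 4·row B = (12, 1, −4)   [check: 1·396 − 4·96 = 12]
  96 = 8·12 + 0   → remainder 0, stop. gcd = 12 (last nonzero row C).
So gcd(96, 396) = 12, with Bézout identity 1·396 − 4·96 = 12. Containment (⊇): the Bézout identity exhibits 12 as an element of (96, 396), giving (12) ⊆ (96, 396). Containment (⊆): since 12 | 96 and 12 | 396 (96 = 12·8, 396 = 12·33), every Z-linear combination of 96 and 396 is divisible by 12, so (96, 396) ⊆ (12). Therefore (96, 396) = (12), d = 12.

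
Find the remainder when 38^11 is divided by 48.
32

Use repeated squaring. Binary(11) = 1011. Walk through the bits of the exponent 11 left-to-right: at each bit after the leading one, square the running value, then multiply by 38 if the bit is 1 (always reducing mod 48):
  bit 1 = 1 (leading): start with 38.
  bit 2 = 0: square 38^2 = 1444 ≡ 4 (mod 48).
  bit 3 = 1: square 4^2 = 16; bit is 1, so multiply 16·38 = 608 ≡ 32 (mod 48).
  bit 4 = 1: square 32^2 = 1024 ≡ 16; bit is 1, so multiply 16·38 = 608 ≡ 32 (mod 48).
Final value: 38^11 ≡ 32 (mod 48).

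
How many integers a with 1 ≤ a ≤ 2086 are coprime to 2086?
The number of a ∈ {1, ..., 2086} with gcd(a, 2086) = 1 is by definition Euler's totient φ(2086). φ is multiplicative, with φ(p^e) = p^e − p^(e−1). Factorise 2086 = 2 · 7 · 149. Then
  φ(2086) = (2 − 1) · (7 − 1) · (149 − 1) = 1 · 6 · 148 = 888.
So there are 888 such integers.

Final answer: 888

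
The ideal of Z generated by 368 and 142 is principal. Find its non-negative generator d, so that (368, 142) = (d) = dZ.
In the PID Z, (a, b) is generated by gcd(a, b). Compute gcd(368, 142) with the extended Euclidean algorithm, tracking rows (r, s, t) with s·368 + t·142 = r:
  row A: (368, 1, 0)   [1·368 + 0·142 = 368]
  row B: (142, 0, 1)   [0·368 + 1·142 = 142]
  368 = 2·142 + 84   → row C = row A − 2·row B = (84, 1, −2)   [check: 1·368 − 2·142 = 84]
  142 = 1·84 + 58   → row D = row B − 1·row C = (58, −1, 3)   [check: −1·368 + 3·142 = 58]
  84 = 1·58 + 26   → row E = row C − 1·row D = (26, 2, −5)   [check: 2·368 − 5·142 = 26]
  58 = 2·26 + 6   → row F = row D − 2·row E = (6, −5, 13)   [check: −5·368 + 13·142 = 6]
  26 = 4·6 + 2   → row G = row E − 4·row F = (2, 22, −57)   [check: 22·368 − 57·142 = 2]
  6 = 3·2 + 0   → remainder 0, stop. gcd = 2 (last nonzero row G).
So gcd(368, 142) = 2, with Bézout identity 22·368 − 57·142 = 2. Containment (⊇): the Bézout identity exhibits 2 as an element of (368, 142), giving (2) ⊆ (368, 142). Containment (⊆): since 2 | 368 and 2 | 142 (368 = 2·184, 142 = 2·71), every Z-linear combination of 368 and 142 is divisible by 2, so (368, 142) ⊆ (2). Therefore (368, 142) = (2), d = 2.

Final answer: (368, 142) = (2); d = 2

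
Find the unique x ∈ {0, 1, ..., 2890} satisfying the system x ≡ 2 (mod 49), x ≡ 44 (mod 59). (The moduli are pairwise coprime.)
The moduli 49, 59 are pairwise coprime, so by the CRT there is a unique solution mod 49·59 = 2891.
Solve by successive substitution. Start with x ≡ 2 (mod 49).
  Combine with x ≡ 44 (mod 59): write x = 2 + 49·t and require 2 + 49·t ≡ 44 (mod 59), i.e. 49·t ≡ 44 − 2 ≡ 42 (mod 59). Since 49^(−1) ≡ 53 (mod 59), t ≡ 53·42 ≡ 43 (mod 59). So x ≡ 2 + 49·43 = 2109 (mod 2891).
Unique solution in [0, 2891): x = 2109.

Final answer: x ≡ 2109 (mod 2891); the representative in [0, 2891) is 2109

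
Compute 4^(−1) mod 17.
Apply the extended Euclidean algorithm to (17, 4), tracking rows (r, s, t) with s·17 + t·4 = r. Each division r_prev = q·r_cur + r_new produces the new row as (previous row) − q·(current row):
  row A: (17, 1, 0)   [1·17 + 0·4 = 17]
  row B: (4, 0, 1)   [0·17 + 1·4 = 4]
  17 = 4·4 + 1   → row C = row A − 4·row B = (1, 1, −4)   [check: 1·17 − 4·4 = 1]
  4 = 4·1 + 0   → remainder 0, stop. gcd = 1 (last nonzero row C).
The gcd is 1, so 4 is invertible mod 17. The last nonzero row gives 1·17 − 4·4 = 1, so t = −4. So 4^(−1) ≡ −4 ≡ 13 (mod 17). Verify: 4 · 13 = 52 ≡ 1 (mod 17). ✓

Final answer: 4^(−1) ≡ 13 (mod 17)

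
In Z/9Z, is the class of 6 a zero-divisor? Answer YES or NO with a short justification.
gcd(6, 9) = 3 > 1, so 6 is not a unit in Z/9Z. In Z/nZ every nonzero non-unit is a zero-divisor: explicitly, take b = 9/gcd = 3 ≠ 0 (mod 9); then 6·3 = 18 = 2·9, i.e. 6·3 ≡ 0 (mod 9). So 6 is a zero-divisor.

Final answer: YES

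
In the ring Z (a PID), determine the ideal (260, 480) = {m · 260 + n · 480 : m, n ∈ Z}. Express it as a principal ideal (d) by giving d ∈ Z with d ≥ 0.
In the PID Z, (a, b) is generated by gcd(a, b). Compute gcd(480, 260) with the extended Euclidean algorithm, tracking rows (r, s, t) with s·480 + t·260 = r:
  row A: (480, 1, 0)   [1·480 + 0·260 = 480]
  row B: (260, 0, 1)   [0·480 + 1·260 = 260]
  480 = 1·260 + 220   → row C = row A − 1·row B = (220, 1, −1)   [check: 1·480 − 1·260 = 220]
  260 = 1·220 + 40   → row D = row B − 1·row C = (40, −1, 2)   [check: −1·480 + 2·260 = 40]
  220 = 5·40 + 20   → row E = row C − 5·row D = (20, 6, −11)   [check: 6·480 − 11·260 = 20]
  40 = 2·20 + 0   → remainder 0, stop. gcd = 20 (last nonzero row E).
So gcd(260, 480) = 20, with Bézout identity 6·480 − 11·260 = 20. Containment (⊇): the Bézout identity exhibits 20 as an element of (260, 480), giving (20) ⊆ (260, 480). Containment (⊆): since 20 | 260 and 20 | 480 (260 = 20·13, 480 = 20·24), every Z-linear combination of 260 and 480 is divisible by 20, so (260, 480) ⊆ (20). Therefore (260, 480) = (20), d = 20.

Final answer: (260, 480) = (20); d = 20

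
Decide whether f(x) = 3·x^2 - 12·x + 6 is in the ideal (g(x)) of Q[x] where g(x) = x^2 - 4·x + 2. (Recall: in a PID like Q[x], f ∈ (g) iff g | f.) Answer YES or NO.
YES

In Q[x] the ideal (g) consists of all multiples of g, so f ∈ (g) iff g | f, i.e. iff the remainder of f on division by g is 0. Divide f by g (g is monic, so eliminate the leading term of the running remainder at each step):
  leading term 3·x^2: subtract (3)·g(x) = 3·x^2 - 12·x + 6, leaving 0
The remainder is 0, so f(x) = g(x) · h(x) with h(x) = 3. Hence g | f, i.e. f ∈ (g).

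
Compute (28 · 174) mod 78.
36

Reduce the factors first: 174 ≡ 18 (mod 78), so 28 · 174 ≡ 28 · 18 (mod 78). 28 · 18 = 504. Dividing by 78: 504 = 6·78 + 36. So (28 · 174) mod 78 = 36.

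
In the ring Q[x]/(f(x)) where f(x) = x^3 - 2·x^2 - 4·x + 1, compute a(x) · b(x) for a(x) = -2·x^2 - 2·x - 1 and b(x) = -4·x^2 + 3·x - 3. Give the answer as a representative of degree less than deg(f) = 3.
First multiply in Q[x] without reducing: a · b = 8·x^4 + 2·x^3 + 4·x^2 + 3·x + 3. Now divide by f(x) = x^3 - 2·x^2 - 4·x + 1, eliminating the leading term at each step:
  leading term 8·x^4: subtract (8·x)·f(x) = 8·x^4 - 16·x^3 - 32·x^2 + 8·x, leaving 18·x^3 + 36·x^2 - 5·x + 3
  leading term 18·x^3: subtract (18)·f(x) = 18·x^3 - 36·x^2 - 72·x + 18, leaving 72·x^2 + 67·x - 15
The degree is now < 3, so this is the remainder. Hence a · b ≡ 72·x^2 + 67·x - 15 in Q[x]/(f).

Final answer: a · b ≡ 72·x^2 + 67·x - 15 (mod f(x))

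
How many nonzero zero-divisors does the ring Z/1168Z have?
In Z/1168Z each nonzero element is either a unit (gcd with 1168 is 1) or a zero-divisor (gcd > 1). The number of units is φ(1168): factorise 1168 = 2^4 · 73, so φ(1168) = (2^4 − 2^3) · (73 − 1) = 8 · 72 = 576. The nonzero elements number 1168 − 1 = 1167. Hence the nonzero zero-divisors number 1167 − 576 = 591.

Final answer: Z/1168Z has 591 nonzero zero-divisors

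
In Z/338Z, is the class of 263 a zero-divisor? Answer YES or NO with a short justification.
NO

gcd(263, 338) = 1, so 263 is a unit in Z/338Z (it has a multiplicative inverse). A unit cannot be a zero-divisor: if 263·b ≡ 0 then multiplying both sides by 263^(−1) gives b ≡ 0. So 263 is not a zero-divisor.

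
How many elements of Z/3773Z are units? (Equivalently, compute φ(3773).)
An element a ∈ Z/3773Z is a unit iff gcd(a, 3773) = 1, so the number of units is φ(3773). φ is multiplicative, with φ(p^e) = p^e − p^(e−1). Factorise 3773 = 7^3 · 11. Then
  φ(3773) = (7^3 − 7^2) · (11 − 1) = 294 · 10 = 2940.

Final answer: Z/3773Z has φ(3773) = 2940 units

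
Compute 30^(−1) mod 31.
30^(−1) ≡ 30 (mod 31)

Apply the extended Euclidean algorithm to (31, 30), tracking rows (r, s, t) with s·31 + t·30 = r. Each division r_prev = q·r_cur + r_new produces the new row as (previous row) − q·(current row):
  row A: (31, 1, 0)   [1·31 + 0·30 = 31]
  row B: (30, 0, 1)   [0·31 + 1·30 = 30]
  31 = 1·30 + 1   → row C = row A − 1·row B = (1, 1, −1)   [check: 1·31 − 1·30 = 1]
  30 = 30·1 + 0   → remainder 0, stop. gcd = 1 (last nonzero row C).
The gcd is 1, so 30 is invertible mod 31. The last nonzero row gives 1·31 − 1·30 = 1, so t = −1. So 30^(−1) ≡ −1 ≡ 30 (mod 31). Verify: 30 · 30 = 900 ≡ 1 (mod 31). ✓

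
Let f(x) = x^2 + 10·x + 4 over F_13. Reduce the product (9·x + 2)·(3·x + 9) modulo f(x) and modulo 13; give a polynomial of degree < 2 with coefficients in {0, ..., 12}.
Multiply as integer polynomials: a · b = 27·x^2 + 87·x + 18. Reducing coefficients mod 13: a · b ≡ x^2 + 9·x + 5. Now divide by f(x) = x^2 + 10·x + 4 in F_13[x], eliminating the leading term at each step:
  leading term x^2: subtract (1)·f(x) = x^2 + 10·x + 4, leaving 12·x + 1 (coefficients mod 13)
The degree is now < 2, so this is the remainder. Hence a · b ≡ 12·x + 1 in F_13[x]/(f).

Final answer: a · b ≡ 12·x + 1 (mod f(x))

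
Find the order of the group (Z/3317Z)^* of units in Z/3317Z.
|(Z/3317Z)^*| = 3180

(Z/3317Z)^* consists of the classes a with gcd(a, 3317) = 1, so its order is φ(3317). φ is multiplicative, with φ(p^e) = p^e − p^(e−1). Factorise 3317 = 31 · 107. Then
  φ(3317) = (31 − 1) · (107 − 1) = 30 · 106 = 3180.
Thus |(Z/3317Z)^*| = 3180.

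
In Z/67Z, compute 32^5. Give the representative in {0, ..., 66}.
Use repeated squaring. Binary(5) = 101. Walk through the bits of the exponent 5 left-to-right: at each bit after the leading one, square the running value, then multiply by 32 if the bit is 1 (always reducing mod 67):
  bit 1 = 1 (leading): start with 32.
  bit 2 = 0: square 32^2 = 1024 ≡ 19 (mod 67).
  bit 3 = 1: square 19^2 = 361 ≡ 26; bit is 1, so multiply 26·32 = 832 ≡ 28 (mod 67).
Final value: 32^5 ≡ 28 (mod 67).

Final answer: 28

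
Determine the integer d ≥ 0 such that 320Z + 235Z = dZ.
In the PID Z, (a, b) is generated by gcd(a, b). Compute gcd(320, 235) with the extended Euclidean algorithm, tracking rows (r, s, t) with s·320 + t·235 = r:
  row A: (320, 1, 0)   [1·320 + 0·235 = 320]
  row B: (235, 0, 1)   [0·320 + 1·235 = 235]
  320 = 1·235 + 85   → row C = row A − 1·row B = (85, 1, −1)   [check: 1·320 − 1·235 = 85]
  235 = 2·85 + 65   → row D = row B − 2·row C = (65, −2, 3)   [check: −2·320 + 3·235 = 65]
  85 = 1·65 + 20   → row E = row C − 1·row D = (20, 3, −4)   [check: 3·320 − 4·235 = 20]
  65 = 3·20 + 5   → row F = row D − 3·row E = (5, −11, 15)   [check: −11·320 + 15·235 = 5]
  20 = 4·5 + 0   → remainder 0, stop. gcd = 5 (last nonzero row F).
So gcd(320, 235) = 5, with Bézout identity −11·320 + 15·235 = 5. Containment (⊇): the Bézout identity exhibits 5 as an element of (320, 235), giving (5) ⊆ (320, 235). Containment (⊆): since 5 | 320 and 5 | 235 (320 = 5·64, 235 = 5·47), every Z-linear combination of 320 and 235 is divisible by 5, so (320, 235) ⊆ (5). Therefore (320, 235) = (5), d = 5.

Final answer: (320, 235) = (5); d = 5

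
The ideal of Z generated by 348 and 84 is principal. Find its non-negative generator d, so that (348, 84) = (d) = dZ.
(348, 84) = (12); d = 12

In the PID Z, (a, b) is generated by gcd(a, b). Compute gcd(348, 84) with the extended Euclidean algorithm, tracking rows (r, s, t) with s·348 + t·84 = r:
  row A: (348, 1, 0)   [1·348 + 0·84 = 348]
  row B: (84, 0, 1)   [0·348 + 1·84 = 84]
  348 = 4·84 + 12   → row C = row A − 4·row B = (12, 1, −4)   [check: 1·348 − 4·84 = 12]
  84 = 7·12 + 0   → remainder 0, stop. gcd = 12 (last nonzero row C).
So gcd(348, 84) = 12, with Bézout identity 1·348 − 4·84 = 12. Containment (⊇): the Bézout identity exhibits 12 as an element of (348, 84), giving (12) ⊆ (348, 84). Containment (⊆): since 12 | 348 and 12 | 84 (348 = 12·29, 84 = 12·7), every Z-linear combination of 348 and 84 is divisible by 12, so (348, 84) ⊆ (12). Therefore (348, 84) = (12), d = 12.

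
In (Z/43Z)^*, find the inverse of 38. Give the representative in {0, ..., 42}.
38^(−1) ≡ 17 (mod 43)

Apply the extended Euclidean algorithm to (43, 38), tracking rows (r, s, t) with s·43 + t·38 = r. Each division r_prev = q·r_cur + r_new produces the new row as (previous row) − q·(current row):
  row A: (43, 1, 0)   [1·43 + 0·38 = 43]
  row B: (38, 0, 1)   [0·43 + 1·38 = 38]
  43 = 1·38 + 5   → row C = row A − 1·row B = (5, 1, −1)   [check: 1·43 − 1·38 = 5]
  38 = 7·5 + 3   → row D = row B − 7·row C = (3, −7, 8)   [check: −7·43 + 8·38 = 3]
  5 = 1·3 + 2   → row E = row C − 1·row D = (2, 8, −9)   [check: 8·43 − 9·38 = 2]
  3 = 1·2 + 1   → row F = row D − 1·row E = (1, −15, 17)   [check: −15·43 + 17·38 = 1]
  2 = 2·1 + 0   → remainder 0, stop. gcd = 1 (last nonzero row F).
The gcd is 1, so 38 is invertible mod 43. The last nonzero row gives −15·43 + 17·38 = 1, so t = 17. So 38^(−1) ≡ 17 (mod 43). Verify: 38 · 17 = 646 ≡ 1 (mod 43). ✓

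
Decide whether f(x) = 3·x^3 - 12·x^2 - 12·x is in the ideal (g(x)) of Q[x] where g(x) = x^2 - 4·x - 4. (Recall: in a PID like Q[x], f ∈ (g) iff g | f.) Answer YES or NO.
YES

In Q[x] the ideal (g) consists of all multiples of g, so f ∈ (g) iff g | f, i.e. iff the remainder of f on division by g is 0. Divide f by g (g is monic, so eliminate the leading term of the running remainder at each step):
  leading term 3·x^3: subtract (3·x)·g(x) = 3·x^3 - 12·x^2 - 12·x, leaving 0
The remainder is 0, so f(x) = g(x) · h(x) with h(x) = 3·x. Hence g | f, i.e. f ∈ (g).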